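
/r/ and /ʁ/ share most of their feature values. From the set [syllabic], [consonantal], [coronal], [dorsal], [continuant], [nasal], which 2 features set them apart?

[coronal], [dorsal]

/r/ (alveolar trill) and /ʁ/ (voiced uvular fricative) agree on [-syllabic], [+consonantal], [+continuant], [-nasal]. They differ on [coronal] (/r/ [+], /ʁ/ [-]), [dorsal] (/r/ [-], /ʁ/ [+]).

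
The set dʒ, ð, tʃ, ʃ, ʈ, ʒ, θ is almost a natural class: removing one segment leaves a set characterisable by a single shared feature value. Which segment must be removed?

ʈ

/θ, ʒ, ð, tʃ, dʒ, ʃ/ are all [+distributed], but /ʈ/ (voiceless retroflex stop) is [−distributed]. No other single segment can be removed to leave a set sharing one feature value that the removed segment lacks, so /ʈ/ is the odd one out.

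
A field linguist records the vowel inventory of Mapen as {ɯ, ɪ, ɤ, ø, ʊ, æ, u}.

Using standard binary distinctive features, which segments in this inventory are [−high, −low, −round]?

First, the [−high] segments are /ɤ, ø, æ/.
Of those, [−low] gives /ɤ, ø/.
Among these, [−round] leaves /ɤ/.

ɤ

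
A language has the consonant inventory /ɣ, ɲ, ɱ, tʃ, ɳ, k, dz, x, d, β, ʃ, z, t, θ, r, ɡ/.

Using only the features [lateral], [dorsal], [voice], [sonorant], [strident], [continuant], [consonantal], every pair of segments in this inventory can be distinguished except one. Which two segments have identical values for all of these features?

/ɳ/ (retroflex nasal) and /ɱ/ (labiodental nasal) are both [−lateral], [−dorsal], [+voice], [+sonorant], [−strident], [−continuant], [+consonantal], so none of the listed features separates them. (They do differ in [labial] and [coronal], which are not among the given features.) Every other pair in the inventory differs on at least one listed feature.

ɳ, ɱ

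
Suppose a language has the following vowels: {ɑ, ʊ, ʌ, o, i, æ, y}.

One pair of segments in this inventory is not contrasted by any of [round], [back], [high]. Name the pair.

ʌ, ɑ

Both /ʌ/ and /ɑ/ are [−round], [+back], [−high]. Since the list omits [low] — which does distinguish the mid back unrounded lax vowel from the low back unrounded vowel — this pair collapses; all other pairs remain distinct.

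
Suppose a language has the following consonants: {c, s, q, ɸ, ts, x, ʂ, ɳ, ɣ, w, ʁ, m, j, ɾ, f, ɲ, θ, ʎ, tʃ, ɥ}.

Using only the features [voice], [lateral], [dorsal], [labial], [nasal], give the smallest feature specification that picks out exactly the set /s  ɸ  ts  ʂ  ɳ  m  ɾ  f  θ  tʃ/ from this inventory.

Every target segment is [-dorsal] and no other inventory member is, so one feature is enough.

[-dorsal]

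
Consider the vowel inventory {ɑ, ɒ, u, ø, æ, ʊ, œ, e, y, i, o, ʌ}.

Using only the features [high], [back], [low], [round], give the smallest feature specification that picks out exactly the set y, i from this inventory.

[+high, −back]

Every target segment is [+high], [−back]; each remaining inventory member fails at least one of these. Each conjunct is needed — [−back] alone would also admit /ø, æ, œ, e/; [+high] alone would also admit /u, ʊ/ — and no other single listed feature has exactly this extension, so two is the minimum.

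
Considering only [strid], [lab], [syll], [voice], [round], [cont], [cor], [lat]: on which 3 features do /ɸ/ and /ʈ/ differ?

The two segments share [-strident], [-syllabic], [-voice], [-round], [-lateral]. The only features from the list on which they differ: /ɸ/ is [+continuant] while /ʈ/ is [-continuant]; /ɸ/ is [+labial] while /ʈ/ is [-labial]; /ɸ/ is [-coronal] while /ʈ/ is [+coronal].

[continuant], [labial], [coronal]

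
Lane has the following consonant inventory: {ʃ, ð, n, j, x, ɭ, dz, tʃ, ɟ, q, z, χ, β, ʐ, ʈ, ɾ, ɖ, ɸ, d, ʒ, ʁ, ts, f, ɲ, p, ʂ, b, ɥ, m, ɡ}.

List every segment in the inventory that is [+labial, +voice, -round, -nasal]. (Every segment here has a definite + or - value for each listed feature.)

β, b

The [+labial] segments are /β, ɸ, f, p, b, ɥ, m/.
Intersecting with [+voice] gives /β, b, ɥ, m/.
Within that set, [-round] gives /β, b, m/.
Among these, [-nasal] leaves /β, b/.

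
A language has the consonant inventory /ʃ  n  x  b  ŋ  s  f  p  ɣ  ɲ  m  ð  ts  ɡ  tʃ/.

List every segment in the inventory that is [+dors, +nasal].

First, the [+dorsal] segments are /x, ŋ, ɣ, ɲ, ɡ/.
Among these, [+nasal] leaves /ŋ, ɲ/.

ŋ, ɲ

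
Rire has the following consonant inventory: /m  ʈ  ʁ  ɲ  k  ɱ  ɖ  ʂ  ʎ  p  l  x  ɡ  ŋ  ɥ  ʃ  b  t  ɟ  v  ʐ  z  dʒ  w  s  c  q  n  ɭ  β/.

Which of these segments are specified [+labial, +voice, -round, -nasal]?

Checking each segment against [+labial], [+voice], [-round], [-nasal]: /b/ (voiced bilabial stop), /v/ (voiced labiodental fricative), /β/ (voiced bilabial fricative) satisfy every feature; every other segment in the inventory fails at least one.

b, v, β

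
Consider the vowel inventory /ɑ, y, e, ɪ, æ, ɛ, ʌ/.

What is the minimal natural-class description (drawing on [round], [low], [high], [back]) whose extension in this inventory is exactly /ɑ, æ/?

[+low]

The target set is precisely the extension of [+low] in this inventory.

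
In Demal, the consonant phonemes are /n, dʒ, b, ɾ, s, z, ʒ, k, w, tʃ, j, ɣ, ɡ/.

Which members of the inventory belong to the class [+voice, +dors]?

First, the [+voice] segments are /n, dʒ, b, ɾ, z, ʒ, w, j, ɣ, ɡ/.
Then [+dorsal] leaves /w, j, ɣ, ɡ/.

w, j, ɣ, ɡ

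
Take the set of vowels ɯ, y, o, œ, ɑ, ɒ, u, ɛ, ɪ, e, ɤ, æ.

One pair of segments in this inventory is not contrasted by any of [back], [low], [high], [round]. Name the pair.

e, ɛ

Both /e/ and /ɛ/ are [−back], [−low], [−high], [−round]. Since the list omits [tense] — which does distinguish the mid front unrounded tense vowel from the mid front unrounded lax vowel — this pair collapses; all other pairs remain distinct.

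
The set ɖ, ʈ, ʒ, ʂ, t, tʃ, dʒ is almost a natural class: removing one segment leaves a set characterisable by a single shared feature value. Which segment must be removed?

t

The remaining segments after removing /t/ share [−anterior]; /t/ (voiceless alveolar stop) is [+anterior]. For every other candidate removal, the leftover set fails to share any single feature value that the removed segment lacks.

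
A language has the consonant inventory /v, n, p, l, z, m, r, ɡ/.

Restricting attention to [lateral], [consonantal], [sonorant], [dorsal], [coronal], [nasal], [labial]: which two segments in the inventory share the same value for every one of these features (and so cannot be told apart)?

On the given features, /p/ and /v/ have an identical profile: [−lateral], [+consonantal], [−sonorant], [−dorsal], [−coronal], [−nasal], [+labial]. No other two segments in the inventory coincide on all 7 features. (They do differ in [voice] and [continuant], which are not among the given features.)

p, v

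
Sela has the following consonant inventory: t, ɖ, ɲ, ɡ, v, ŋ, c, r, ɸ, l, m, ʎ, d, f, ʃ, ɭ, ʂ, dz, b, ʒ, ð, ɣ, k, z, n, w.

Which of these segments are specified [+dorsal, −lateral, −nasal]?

ɡ, c, ɣ, k, w

Checking each segment against [+dorsal], [−lateral], [−nasal]: /ɡ/ (voiced velar stop), /c/ (voiceless palatal stop), /ɣ/ (voiced velar fricative), /k/ (voiceless velar stop), /w/ (labial-velar glide) satisfy every feature; every other segment in the inventory fails at least one.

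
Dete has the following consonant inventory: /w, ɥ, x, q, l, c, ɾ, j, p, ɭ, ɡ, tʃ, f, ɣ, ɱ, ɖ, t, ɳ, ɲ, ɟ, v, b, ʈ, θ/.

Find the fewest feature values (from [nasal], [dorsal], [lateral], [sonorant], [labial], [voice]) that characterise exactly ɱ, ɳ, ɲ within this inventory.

[+nasal]

/ɱ, ɳ, ɲ/ are exactly the [+nasal] segments in the inventory, so a single feature suffices.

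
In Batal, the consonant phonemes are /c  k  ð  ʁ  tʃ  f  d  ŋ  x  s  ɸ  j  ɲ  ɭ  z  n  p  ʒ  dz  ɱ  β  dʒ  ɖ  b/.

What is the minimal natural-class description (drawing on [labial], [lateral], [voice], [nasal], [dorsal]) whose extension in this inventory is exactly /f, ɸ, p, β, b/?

[-nasal, +labial]

/f, ɸ, p, β, b/ are all [-nasal], [+labial], and no other segment in the inventory matches both values. Dropping any one of them over-generates: [+labial] alone would also admit /ɱ/; [-nasal] alone would also admit /c, k, ð, ʁ, …/. No other single listed feature picks out exactly this set either, so fewer than two features will not do.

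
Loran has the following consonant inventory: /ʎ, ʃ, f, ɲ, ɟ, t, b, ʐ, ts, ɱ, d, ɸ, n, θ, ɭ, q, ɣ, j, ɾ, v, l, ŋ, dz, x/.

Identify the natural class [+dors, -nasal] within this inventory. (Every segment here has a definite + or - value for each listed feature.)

ʎ, ɟ, q, ɣ, j, x

Among the inventory, the [+dorsal] segments are /ʎ, ɲ, ɟ, q, ɣ, j, ŋ, x/.
Within that set, [-nasal] leaves /ʎ, ɟ, q, ɣ, j, x/.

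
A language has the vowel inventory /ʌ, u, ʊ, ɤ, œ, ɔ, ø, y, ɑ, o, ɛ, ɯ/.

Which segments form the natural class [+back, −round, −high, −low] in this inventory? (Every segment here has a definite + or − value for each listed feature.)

The [+back] segments are /ʌ, u, ʊ, ɤ, ɔ, ɑ, o, ɯ/.
Within that set, [−round] gives /ʌ, ɤ, ɑ, ɯ/.
Among these, [−high] gives /ʌ, ɤ, ɑ/.
Intersecting with [−low] leaves /ʌ, ɤ/.

ʌ, ɤ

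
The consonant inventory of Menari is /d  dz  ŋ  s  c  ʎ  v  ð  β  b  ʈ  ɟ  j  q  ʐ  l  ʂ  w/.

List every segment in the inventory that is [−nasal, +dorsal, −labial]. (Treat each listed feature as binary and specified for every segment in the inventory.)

Eliminate segments failing any feature: /d, dz, s, v, ð, β, b, ʈ, ʐ, l, ʂ/ are [−dorsal]; /ŋ/ is [+nasal]; /w/ is [+labial]. The remaining /c, ʎ, ɟ, j, q/ satisfy [−nasal], [+dorsal], [−labial].

c, ʎ, ɟ, j, q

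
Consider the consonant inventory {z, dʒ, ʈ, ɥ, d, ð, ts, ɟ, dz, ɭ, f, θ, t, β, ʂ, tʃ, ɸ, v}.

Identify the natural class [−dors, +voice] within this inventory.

Checking each segment against [−dorsal], [+voice]: /z/ (voiced alveolar fricative), /dʒ/ (voiced postalveolar affricate), /d/ (voiced alveolar stop), /ð/ (voiced dental fricative), /dz/ (voiced alveolar affricate), /ɭ/ (retroflex lateral approximant), among others, satisfy every feature; every other segment in the inventory fails at least one.

z, dʒ, d, ð, dz, ɭ, β, v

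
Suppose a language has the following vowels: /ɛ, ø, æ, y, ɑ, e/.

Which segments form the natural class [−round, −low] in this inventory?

ɛ, e

The [−round] segments are /ɛ, æ, ɑ, e/.
Of those, [−low] leaves /ɛ, e/.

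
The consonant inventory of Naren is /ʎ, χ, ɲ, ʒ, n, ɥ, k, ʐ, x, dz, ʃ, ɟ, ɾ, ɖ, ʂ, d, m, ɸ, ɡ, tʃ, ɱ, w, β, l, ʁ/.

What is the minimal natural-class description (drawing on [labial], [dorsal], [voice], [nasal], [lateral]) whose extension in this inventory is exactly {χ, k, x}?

[−voice, +dorsal]

Every target segment is [−voice], [+dorsal]; each remaining inventory member fails at least one of these. Each conjunct is needed — [+dorsal] alone would also admit /ʎ, ɲ, ɥ, ɟ, …/; [−voice] alone would also admit /ʃ, ʂ, ɸ, tʃ/ — and no other single listed feature has exactly this extension, so two is the minimum.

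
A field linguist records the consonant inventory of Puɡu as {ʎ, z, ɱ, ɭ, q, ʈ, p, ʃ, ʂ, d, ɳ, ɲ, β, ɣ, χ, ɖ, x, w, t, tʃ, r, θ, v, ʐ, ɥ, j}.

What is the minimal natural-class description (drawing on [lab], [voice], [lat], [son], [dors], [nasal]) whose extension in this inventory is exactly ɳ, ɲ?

Every target segment is [+nasal], [-labial]; each remaining inventory member fails at least one of these. Each conjunct is needed — [-labial] alone would also admit /ʎ, z, ɭ, q, …/; [+nasal] alone would also admit /ɱ/ — and no other single listed feature has exactly this extension, so two is the minimum.

[+nasal, -lab]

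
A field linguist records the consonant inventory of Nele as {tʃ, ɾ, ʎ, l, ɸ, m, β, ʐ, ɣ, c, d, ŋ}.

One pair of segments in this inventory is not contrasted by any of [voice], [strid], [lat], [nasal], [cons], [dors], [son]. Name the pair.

β, d

On the given features, /β/ and /d/ have an identical profile: [+voice], [−strident], [−lateral], [−nasal], [+consonantal], [−dorsal], [−sonorant]. No other two segments in the inventory coincide on all 7 features. (They do differ in [continuant], [labial] and [coronal], which are not among the given features.)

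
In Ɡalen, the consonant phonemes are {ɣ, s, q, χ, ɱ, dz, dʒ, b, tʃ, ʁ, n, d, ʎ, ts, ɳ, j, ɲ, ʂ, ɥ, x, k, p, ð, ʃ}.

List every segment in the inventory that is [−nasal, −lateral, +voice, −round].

Among the inventory, the [−nasal] segments are /ɣ, s, q, χ, dz, dʒ, b, tʃ, ʁ, d, ʎ, ts, j, ʂ, ɥ, x, k, p, ð, ʃ/.
Among these, [−lateral] gives /ɣ, s, q, χ, dz, dʒ, b, tʃ, ʁ, d, ts, j, ʂ, ɥ, x, k, p, ð, ʃ/.
Among these, [+voice] gives /ɣ, dz, dʒ, b, ʁ, d, j, ɥ, ð/.
Within that set, [−round] leaves /ɣ, dz, dʒ, b, ʁ, d, j, ð/.

ɣ, dz, dʒ, b, ʁ, d, j, ð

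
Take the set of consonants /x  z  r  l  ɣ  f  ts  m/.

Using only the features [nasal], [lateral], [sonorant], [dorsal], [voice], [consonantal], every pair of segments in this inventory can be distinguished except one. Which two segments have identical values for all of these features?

f, ts

On the given features, /f/ and /ts/ have an identical profile: [-nasal], [-lateral], [-sonorant], [-dorsal], [-voice], [+consonantal]. No other two segments in the inventory coincide on all 6 features. (They do differ in [continuant], [labial] and [coronal], which are not among the given features.)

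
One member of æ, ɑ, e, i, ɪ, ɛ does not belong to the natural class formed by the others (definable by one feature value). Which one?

The remaining segments after removing /ɑ/ share [-back]; /ɑ/ (low back unrounded vowel) is [+back]. For every other candidate removal, the leftover set fails to share any single feature value that the removed segment lacks.

ɑ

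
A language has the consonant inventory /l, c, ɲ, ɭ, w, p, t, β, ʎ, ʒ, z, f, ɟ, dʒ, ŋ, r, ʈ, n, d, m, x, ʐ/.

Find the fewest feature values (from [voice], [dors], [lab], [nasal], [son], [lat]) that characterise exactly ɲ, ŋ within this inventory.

[+nasal, +dors]

/ɲ, ŋ/ are all [+nasal], [+dorsal], and no other segment in the inventory matches both values. Dropping any one of them over-generates: [+dorsal] alone would also admit /c, w, ʎ, ɟ, …/; [+nasal] alone would also admit /n, m/. No other single listed feature picks out exactly this set either, so fewer than two features will not do.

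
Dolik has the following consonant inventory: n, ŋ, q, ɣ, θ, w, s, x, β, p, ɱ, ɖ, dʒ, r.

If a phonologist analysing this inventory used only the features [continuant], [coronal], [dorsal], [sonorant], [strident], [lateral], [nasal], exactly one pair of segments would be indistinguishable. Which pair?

/x/ (voiceless velar fricative) and /ɣ/ (voiced velar fricative) are both [+continuant], [−coronal], [+dorsal], [−sonorant], [−strident], [−lateral], [−nasal], so none of the listed features separates them. (They do differ in [voice], which is not among the given features.) Every other pair in the inventory differs on at least one listed feature.

x, ɣ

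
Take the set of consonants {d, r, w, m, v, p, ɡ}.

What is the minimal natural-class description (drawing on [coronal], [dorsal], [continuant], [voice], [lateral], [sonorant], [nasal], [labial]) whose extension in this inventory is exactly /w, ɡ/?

/w, ɡ/ are exactly the [+dorsal] segments in the inventory, so a single feature suffices.

[+dorsal]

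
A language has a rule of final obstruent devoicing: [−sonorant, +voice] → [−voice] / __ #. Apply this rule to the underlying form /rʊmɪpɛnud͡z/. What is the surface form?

[rʊmɪpɛnut͡s]

/d͡z/ satisfies [−sonorant, +voice] and sits in __ #. The [−voice] counterpart of the voiced alveolar affricate is /t͡s/. Other segments in /rʊmɪpɛnud͡z/ either fail the structural description or are not in the environment, so the surface form is [rʊmɪpɛnut͡s].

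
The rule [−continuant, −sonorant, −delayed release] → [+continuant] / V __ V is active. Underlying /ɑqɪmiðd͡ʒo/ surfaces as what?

/q/ satisfies [−continuant, −sonorant, −delayed release] and sits in V __ V. The [+continuant] counterpart of the voiceless uvular stop is /χ/. Other segments in /ɑqɪmiðd͡ʒo/ either fail the structural description or are not in the environment, so the surface form is [ɑχɪmiðd͡ʒo].

[ɑχɪmiðd͡ʒo]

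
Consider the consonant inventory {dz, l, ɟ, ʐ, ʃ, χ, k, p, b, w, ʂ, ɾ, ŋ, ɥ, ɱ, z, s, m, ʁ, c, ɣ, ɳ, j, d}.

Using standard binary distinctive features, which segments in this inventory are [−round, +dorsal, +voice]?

Among the inventory, the [−round] segments are /dz, l, ɟ, ʐ, ʃ, χ, k, p, b, ʂ, ɾ, ŋ, ɱ, z, s, m, ʁ, c, ɣ, ɳ, j, d/.
Of those, [+dorsal] gives /ɟ, χ, k, ŋ, ʁ, c, ɣ, j/.
Intersecting with [+voice] leaves /ɟ, ŋ, ʁ, ɣ, j/.

ɟ, ŋ, ʁ, ɣ, j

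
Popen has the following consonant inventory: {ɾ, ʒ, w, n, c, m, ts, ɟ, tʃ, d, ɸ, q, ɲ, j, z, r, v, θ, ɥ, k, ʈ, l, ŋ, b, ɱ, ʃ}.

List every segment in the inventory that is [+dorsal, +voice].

First, the [+dorsal] segments are /w, c, ɟ, q, ɲ, j, ɥ, k, ŋ/.
Then [+voice] leaves /w, ɟ, ɲ, j, ɥ, ŋ/.

w, ɟ, ɲ, j, ɥ, ŋ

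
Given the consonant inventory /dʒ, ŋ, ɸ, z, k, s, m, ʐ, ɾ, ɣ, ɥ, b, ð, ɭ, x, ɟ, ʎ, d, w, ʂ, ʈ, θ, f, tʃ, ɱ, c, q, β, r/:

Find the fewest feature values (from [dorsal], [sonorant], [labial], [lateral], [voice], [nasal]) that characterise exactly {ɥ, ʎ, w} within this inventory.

Every target segment is [+sonorant], [−nasal], [+dorsal]; each remaining inventory member fails at least one of these. Each conjunct is needed — [−nasal, +dorsal] alone would also admit /k, ɣ, x, ɟ, …/; [+sonorant, +dorsal] alone would also admit /ŋ/; [+sonorant, −nasal] alone would also admit /ɾ, ɭ, r/ — and no other combination of two listed features has exactly this extension, so three is the minimum.

[+sonorant, −nasal, +dorsal]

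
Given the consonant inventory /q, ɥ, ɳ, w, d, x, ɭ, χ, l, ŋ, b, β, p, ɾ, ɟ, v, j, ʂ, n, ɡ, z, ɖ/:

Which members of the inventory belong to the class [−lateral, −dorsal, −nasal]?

d, b, β, p, ɾ, v, ʂ, z, ɖ

Eliminate segments failing any feature: /q, ɥ, w, x, χ, ŋ, ɟ, j, ɡ/ are [+dorsal]; /ɳ, n/ are [+nasal]; /ɭ, l/ are [+lateral]. The remaining /d, b, β, p, ɾ, v, ʂ, z, ɖ/ satisfy [−lateral], [−dorsal], [−nasal].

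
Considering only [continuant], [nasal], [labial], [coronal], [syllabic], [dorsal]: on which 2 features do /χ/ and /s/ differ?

The two segments share [+continuant], [-nasal], [-labial], [-syllabic]. The only features from the list on which they differ: /χ/ is [-coronal] while /s/ is [+coronal]; /χ/ is [+dorsal] while /s/ is [-dorsal].

[coronal], [dorsal]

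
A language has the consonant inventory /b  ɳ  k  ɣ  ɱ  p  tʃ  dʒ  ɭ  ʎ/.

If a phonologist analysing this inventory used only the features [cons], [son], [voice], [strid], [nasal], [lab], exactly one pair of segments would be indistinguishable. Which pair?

ɭ, ʎ

Both /ɭ/ and /ʎ/ are [+consonantal], [+sonorant], [+voice], [−strident], [−nasal], [−labial]. Since the list omits [dorsal] — which does distinguish the retroflex lateral approximant from the palatal lateral approximant — this pair collapses; all other pairs remain distinct.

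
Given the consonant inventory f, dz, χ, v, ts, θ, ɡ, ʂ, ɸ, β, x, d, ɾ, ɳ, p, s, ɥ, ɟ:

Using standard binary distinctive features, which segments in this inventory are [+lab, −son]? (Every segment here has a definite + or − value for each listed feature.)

Eliminate segments failing any feature: /dz, χ, ts, θ, ɡ, ʂ, x, d, ɾ, ɳ, s, ɟ/ are [−labial]; /ɥ/ is [+sonorant]. The remaining /f, v, ɸ, β, p/ satisfy [+labial], [−sonorant].

f, v, ɸ, β, p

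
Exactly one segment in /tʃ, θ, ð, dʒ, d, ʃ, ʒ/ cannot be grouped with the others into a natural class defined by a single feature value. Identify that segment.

/ð, ʃ, dʒ, ʒ, θ, tʃ/ are all [+distributed], but /d/ (voiced alveolar stop) is [-distributed]. No other single segment can be removed to leave a set sharing one feature value that the removed segment lacks, so /d/ is the odd one out.

d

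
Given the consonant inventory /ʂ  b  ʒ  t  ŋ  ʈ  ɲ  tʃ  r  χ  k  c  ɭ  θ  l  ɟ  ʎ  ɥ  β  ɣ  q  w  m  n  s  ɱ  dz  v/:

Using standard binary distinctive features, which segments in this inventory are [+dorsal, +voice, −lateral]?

ŋ, ɲ, ɟ, ɥ, ɣ, w

Eliminate segments failing any feature: /ʂ, b, ʒ, t, ʈ, tʃ, r, ɭ, θ, l, β, m, n, s, ɱ, dz, v/ are [−dorsal]; /χ, k, c, q/ are [−voice]; /ʎ/ is [+lateral]. The remaining /ŋ, ɲ, ɟ, ɥ, ɣ, w/ satisfy [+dorsal], [+voice], [−lateral].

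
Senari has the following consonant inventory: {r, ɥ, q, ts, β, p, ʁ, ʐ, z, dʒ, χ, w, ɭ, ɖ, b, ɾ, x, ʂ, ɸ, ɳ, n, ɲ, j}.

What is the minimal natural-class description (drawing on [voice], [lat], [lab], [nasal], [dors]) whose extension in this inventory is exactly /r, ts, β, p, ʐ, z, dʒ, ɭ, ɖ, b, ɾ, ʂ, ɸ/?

Every target segment is [−nasal], [−dorsal]; each remaining inventory member fails at least one of these. Each conjunct is needed — [−dorsal] alone would also admit /ɳ, n/; [−nasal] alone would also admit /ɥ, q, ʁ, χ, …/ — and no other single listed feature has exactly this extension, so two is the minimum.

[−nasal, −dors]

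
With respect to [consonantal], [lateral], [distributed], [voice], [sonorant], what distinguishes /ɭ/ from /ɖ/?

/ɭ/ is the retroflex lateral approximant and /ɖ/ is the voiced retroflex stop. Both are [+consonantal], [-distributed], [+voice]. /ɭ/ is [+sonorant] while /ɖ/ is [-sonorant]; /ɭ/ is [+lateral] while /ɖ/ is [-lateral], so the distinguishing features are [sonorant], [lateral].

[sonorant], [lateral]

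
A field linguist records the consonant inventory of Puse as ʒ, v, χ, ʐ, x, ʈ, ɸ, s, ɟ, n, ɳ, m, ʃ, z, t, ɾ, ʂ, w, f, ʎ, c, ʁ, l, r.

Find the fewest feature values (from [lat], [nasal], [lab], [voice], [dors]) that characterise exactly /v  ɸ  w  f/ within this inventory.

Every target segment is [-nasal], [+labial]; each remaining inventory member fails at least one of these. Each conjunct is needed — [+labial] alone would also admit /m/; [-nasal] alone would also admit /ʒ, χ, ʐ, x, …/ — and no other single listed feature has exactly this extension, so two is the minimum.

[-nasal, +lab]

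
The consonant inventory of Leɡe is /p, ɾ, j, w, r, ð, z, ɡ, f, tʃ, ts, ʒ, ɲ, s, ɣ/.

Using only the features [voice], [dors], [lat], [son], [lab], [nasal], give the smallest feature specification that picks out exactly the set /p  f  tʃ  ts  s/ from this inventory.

Every target segment is [-voice] and no other inventory member is, so one feature is enough.

[-voice]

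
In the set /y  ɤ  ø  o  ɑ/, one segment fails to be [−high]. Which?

/ɤ, o, ɑ, ø/ are all [−high]; /y/ (high front rounded tense vowel) is [+high].

y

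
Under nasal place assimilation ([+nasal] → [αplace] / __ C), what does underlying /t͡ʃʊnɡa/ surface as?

The only nasal preceding a consonant is /n/ before /ɡ/. /ɡ/ is [+dorsal], so /n/ → /ŋ/, giving [t͡ʃʊŋɡa].

[t͡ʃʊŋɡa]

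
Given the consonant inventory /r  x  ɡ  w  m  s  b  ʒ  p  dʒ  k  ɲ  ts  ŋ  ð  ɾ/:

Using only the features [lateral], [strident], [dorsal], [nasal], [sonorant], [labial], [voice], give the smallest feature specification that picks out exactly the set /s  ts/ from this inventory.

Every target segment is [−voice], [+strident]; each remaining inventory member fails at least one of these. Each conjunct is needed — [+strident] alone would also admit /ʒ, dʒ/; [−voice] alone would also admit /x, p, k/ — and no other single listed feature has exactly this extension, so two is the minimum.

[−voice, +strident]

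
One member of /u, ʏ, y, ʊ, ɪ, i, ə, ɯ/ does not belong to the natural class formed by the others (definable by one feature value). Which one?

ə

/ʏ, ɯ, y, u, ʊ, ɪ, i/ are all [+high], but /ə/ (mid central vowel (schwa)) is [-high]. No other single segment can be removed to leave a set sharing one feature value that the removed segment lacks, so /ə/ is the odd one out.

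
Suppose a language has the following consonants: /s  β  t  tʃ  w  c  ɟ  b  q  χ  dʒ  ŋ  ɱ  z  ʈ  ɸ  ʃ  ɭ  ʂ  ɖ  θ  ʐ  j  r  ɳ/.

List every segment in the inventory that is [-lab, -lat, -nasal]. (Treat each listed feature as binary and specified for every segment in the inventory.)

s, t, tʃ, c, ɟ, q, χ, dʒ, z, ʈ, ʃ, ʂ, ɖ, θ, ʐ, j, r

Checking each segment against [-labial], [-lateral], [-nasal]: /s/ (voiceless alveolar fricative), /t/ (voiceless alveolar stop), /tʃ/ (voiceless postalveolar affricate), /c/ (voiceless palatal stop), /ɟ/ (voiced palatal stop), /q/ (voiceless uvular stop), among others, satisfy every feature; every other segment in the inventory fails at least one.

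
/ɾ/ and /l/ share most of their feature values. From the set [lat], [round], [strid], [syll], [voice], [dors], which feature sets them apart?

/ɾ/ is the alveolar tap and /l/ is the alveolar lateral approximant. Both are [−round], [−strident], [−syllabic], [+voice], [−dorsal]. /ɾ/ is [−lateral] while /l/ is [+lateral], so the distinguishing feature is [lateral].

[lateral]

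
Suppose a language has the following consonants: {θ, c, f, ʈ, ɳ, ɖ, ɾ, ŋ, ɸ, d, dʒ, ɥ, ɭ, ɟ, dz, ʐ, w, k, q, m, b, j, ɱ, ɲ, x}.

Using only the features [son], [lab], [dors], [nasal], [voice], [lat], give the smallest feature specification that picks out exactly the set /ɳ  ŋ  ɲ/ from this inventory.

[+nasal, −lab]

The class [+nasal], [−labial] has exactly /ɳ, ŋ, ɲ/ as its extension in this inventory. No smaller conjunction from the listed features achieves this: [−labial] alone would also admit /θ, c, ʈ, ɖ, …/; [+nasal] alone would also admit /m, ɱ/; and checking the remaining single features turns up none with this extension.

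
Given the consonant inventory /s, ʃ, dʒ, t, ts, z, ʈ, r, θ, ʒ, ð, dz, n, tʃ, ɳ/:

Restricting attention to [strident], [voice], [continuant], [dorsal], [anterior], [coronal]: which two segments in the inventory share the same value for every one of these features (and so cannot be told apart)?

r, ð

/r/ (alveolar trill) and /ð/ (voiced dental fricative) are both [-strident], [+voice], [+continuant], [-dorsal], [+anterior], [+coronal], so none of the listed features separates them. (They do differ in [sonorant], which is not among the given features.) Every other pair in the inventory differs on at least one listed feature.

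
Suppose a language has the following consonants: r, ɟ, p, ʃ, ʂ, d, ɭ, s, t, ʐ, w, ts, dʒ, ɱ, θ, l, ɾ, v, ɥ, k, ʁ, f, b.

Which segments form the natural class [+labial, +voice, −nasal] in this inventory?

w, v, ɥ, b

Eliminate segments failing any feature: /r, ɟ, ʃ, ʂ, d, ɭ, s, t, ʐ, ts, dʒ, θ, l, ɾ, k, ʁ/ are [−labial]; /p, f/ are [−voice]; /ɱ/ is [+nasal]. The remaining /w, v, ɥ, b/ satisfy [+labial], [+voice], [−nasal].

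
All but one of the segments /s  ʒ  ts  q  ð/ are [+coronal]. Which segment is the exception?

Every segment except /q/ is [+coronal]. /q/ (voiceless uvular stop) is [-coronal], so it is the exception.

q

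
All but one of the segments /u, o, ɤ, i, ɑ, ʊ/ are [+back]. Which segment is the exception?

i

/u, ɑ, ʊ, ɤ, o/ are all [+back]; /i/ (high front unrounded tense vowel) is [-back].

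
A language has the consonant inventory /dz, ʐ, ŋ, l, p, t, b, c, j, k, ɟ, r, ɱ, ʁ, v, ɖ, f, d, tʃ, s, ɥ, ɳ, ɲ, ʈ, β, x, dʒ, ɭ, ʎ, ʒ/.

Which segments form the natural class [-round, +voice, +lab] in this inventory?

First, the [-round] segments are /dz, ʐ, ŋ, l, p, t, b, c, j, k, ɟ, r, ɱ, ʁ, v, ɖ, f, d, tʃ, s, ɳ, ɲ, ʈ, β, x, dʒ, ɭ, ʎ, ʒ/.
Then [+voice] gives /dz, ʐ, ŋ, l, b, j, ɟ, r, ɱ, ʁ, v, ɖ, d, ɳ, ɲ, β, dʒ, ɭ, ʎ, ʒ/.
Among these, [+labial] leaves /b, ɱ, v, β/.

b, ɱ, v, β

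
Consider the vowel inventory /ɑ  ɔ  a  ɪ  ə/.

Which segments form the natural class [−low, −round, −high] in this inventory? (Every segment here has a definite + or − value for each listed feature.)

First, the [−low] segments are /ɔ, ɪ, ə/.
Of those, [−round] gives /ɪ, ə/.
Intersecting with [−high] leaves /ə/.

ə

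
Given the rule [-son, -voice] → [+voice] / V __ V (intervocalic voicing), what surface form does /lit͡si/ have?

The only segment in the rule's environment that also matches [-son, -voice] is /t͡s/. Applying [+voice] turns the voiceless alveolar affricate into /d͡z/ (voiced alveolar affricate), giving [lid͡zi].

[lid͡zi]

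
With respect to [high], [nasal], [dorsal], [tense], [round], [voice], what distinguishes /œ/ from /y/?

/œ/ (mid front rounded lax vowel) and /y/ (high front rounded tense vowel) agree on [-nasal], [+dorsal], [+round], [+voice]. They differ on [high] (/œ/ [-], /y/ [+]), [tense] (/œ/ [-], /y/ [+]).

[high], [tense]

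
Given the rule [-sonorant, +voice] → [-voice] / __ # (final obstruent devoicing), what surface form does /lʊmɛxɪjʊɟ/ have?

[lʊmɛxɪjʊc]

The only segment in the rule's environment that also matches [-sonorant, +voice] is /ɟ/. Applying [-voice] turns the voiced palatal stop into /c/ (voiceless palatal stop), giving [lʊmɛxɪjʊc].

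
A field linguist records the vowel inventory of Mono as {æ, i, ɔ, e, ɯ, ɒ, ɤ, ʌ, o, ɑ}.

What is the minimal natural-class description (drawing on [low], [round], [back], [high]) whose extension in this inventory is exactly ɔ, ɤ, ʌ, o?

/ɔ, ɤ, ʌ, o/ are all [−high], [−low], [+back], and no other segment in the inventory matches all three values. Dropping any one of them over-generates: [−low, +back] alone would also admit /ɯ/; [−high, +back] alone would also admit /ɒ, ɑ/; [−high, −low] alone would also admit /e/. No other combination of two listed features picks out exactly this set either, so fewer than three features will not do.

[−high, −low, +back]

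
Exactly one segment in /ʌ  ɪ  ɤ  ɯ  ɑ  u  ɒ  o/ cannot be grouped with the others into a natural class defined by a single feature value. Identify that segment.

ɪ

/ʌ, ɑ, ɒ, o, u, ɤ, ɯ/ are all [+back], but /ɪ/ (high front unrounded lax vowel) is [−back]. No other single segment can be removed to leave a set sharing one feature value that the removed segment lacks, so /ɪ/ is the odd one out.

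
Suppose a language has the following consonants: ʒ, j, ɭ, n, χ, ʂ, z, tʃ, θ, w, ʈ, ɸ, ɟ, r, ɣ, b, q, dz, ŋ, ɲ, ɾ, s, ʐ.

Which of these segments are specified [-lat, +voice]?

ʒ, j, n, z, w, ɟ, r, ɣ, b, dz, ŋ, ɲ, ɾ, ʐ

Checking each segment against [-lateral], [+voice]: /ʒ/ (voiced postalveolar fricative), /j/ (palatal glide), /n/ (alveolar nasal), /z/ (voiced alveolar fricative), /w/ (labial-velar glide), /ɟ/ (voiced palatal stop), among others, satisfy every feature; every other segment in the inventory fails at least one.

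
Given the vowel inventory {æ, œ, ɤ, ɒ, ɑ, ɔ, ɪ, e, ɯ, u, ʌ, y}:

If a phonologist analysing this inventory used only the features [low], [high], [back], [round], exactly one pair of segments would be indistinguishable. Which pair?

/ʌ/ (mid back unrounded lax vowel) and /ɤ/ (mid back unrounded tense vowel) are both [−low], [−high], [+back], [−round], so none of the listed features separates them. (They do differ in [tense], which is not among the given features.) Every other pair in the inventory differs on at least one listed feature.

ʌ, ɤ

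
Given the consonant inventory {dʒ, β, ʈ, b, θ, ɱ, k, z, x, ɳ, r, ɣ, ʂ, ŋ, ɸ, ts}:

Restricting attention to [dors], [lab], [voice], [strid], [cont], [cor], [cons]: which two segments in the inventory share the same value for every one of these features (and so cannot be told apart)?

ɱ, b

Both /ɱ/ and /b/ are [-dorsal], [+labial], [+voice], [-strident], [-continuant], [-coronal], [+consonantal]. Since the list omits [sonorant] and [nasal] — which do distinguish the labiodental nasal from the voiced bilabial stop — this pair collapses; all other pairs remain distinct.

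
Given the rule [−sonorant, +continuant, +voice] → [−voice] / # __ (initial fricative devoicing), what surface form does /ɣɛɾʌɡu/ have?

[xɛɾʌɡu]

The only segment in the rule's environment that also matches [−sonorant, +continuant, +voice] is /ɣ/. Applying [−voice] turns the voiced velar fricative into /x/ (voiceless velar fricative), giving [xɛɾʌɡu].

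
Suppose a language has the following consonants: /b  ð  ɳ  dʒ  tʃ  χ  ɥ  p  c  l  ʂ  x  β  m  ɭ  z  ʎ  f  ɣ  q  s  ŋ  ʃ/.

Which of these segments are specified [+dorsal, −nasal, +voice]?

Checking each segment against [+dorsal], [−nasal], [+voice]: /ɥ/ (labial-palatal glide), /ʎ/ (palatal lateral approximant), /ɣ/ (voiced velar fricative) satisfy every feature; every other segment in the inventory fails at least one.

ɥ, ʎ, ɣ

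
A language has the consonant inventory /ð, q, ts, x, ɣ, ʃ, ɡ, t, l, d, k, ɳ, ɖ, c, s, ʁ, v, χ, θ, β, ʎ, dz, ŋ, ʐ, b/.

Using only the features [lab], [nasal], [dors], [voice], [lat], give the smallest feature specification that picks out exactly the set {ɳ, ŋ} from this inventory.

The target set is precisely the extension of [+nasal] in this inventory.

[+nasal]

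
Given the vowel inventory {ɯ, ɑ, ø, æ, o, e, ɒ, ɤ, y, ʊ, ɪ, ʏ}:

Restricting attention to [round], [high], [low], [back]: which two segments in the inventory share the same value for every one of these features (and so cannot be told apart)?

y, ʏ

On the given features, /y/ and /ʏ/ have an identical profile: [+round], [+high], [−low], [−back]. No other two segments in the inventory coincide on all 4 features. (They do differ in [tense], which is not among the given features.)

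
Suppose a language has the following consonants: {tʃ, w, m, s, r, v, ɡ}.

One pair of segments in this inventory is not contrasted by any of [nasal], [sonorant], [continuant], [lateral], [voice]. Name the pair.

r, w

/r/ (alveolar trill) and /w/ (labial-velar glide) are both [-nasal], [+sonorant], [+continuant], [-lateral], [+voice], so none of the listed features separates them. (They do differ in [labial], [round], [coronal] and [dorsal], which are not among the given features.) Every other pair in the inventory differs on at least one listed feature.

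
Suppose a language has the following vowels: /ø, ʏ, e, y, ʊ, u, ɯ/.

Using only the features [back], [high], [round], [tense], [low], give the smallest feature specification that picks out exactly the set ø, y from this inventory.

The class [−back], [+round], [+tense] has exactly /ø, y/ as its extension in this inventory. No smaller conjunction from the listed features achieves this: [+round, +tense] alone would also admit /u/; [−back, +tense] alone would also admit /e/; [−back, +round] alone would also admit /ʏ/; and checking the remaining two-feature bundles turns up none with this extension.

[−back, +round, +tense]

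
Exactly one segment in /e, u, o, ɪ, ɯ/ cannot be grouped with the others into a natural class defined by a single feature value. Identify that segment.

ɪ

The remaining segments after removing /ɪ/ share [+tense]; /ɪ/ (high front unrounded lax vowel) is [-tense]. For every other candidate removal, the leftover set fails to share any single feature value that the removed segment lacks.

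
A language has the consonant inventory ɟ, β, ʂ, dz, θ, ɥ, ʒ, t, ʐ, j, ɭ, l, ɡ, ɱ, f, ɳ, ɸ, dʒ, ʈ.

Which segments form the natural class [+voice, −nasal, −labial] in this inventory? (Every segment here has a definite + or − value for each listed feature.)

ɟ, dz, ʒ, ʐ, j, ɭ, l, ɡ, dʒ

First, the [+voice] segments are /ɟ, β, dz, ɥ, ʒ, ʐ, j, ɭ, l, ɡ, ɱ, ɳ, dʒ/.
Intersecting with [−nasal] gives /ɟ, β, dz, ɥ, ʒ, ʐ, j, ɭ, l, ɡ, dʒ/.
Then [−labial] leaves /ɟ, dz, ʒ, ʐ, j, ɭ, l, ɡ, dʒ/.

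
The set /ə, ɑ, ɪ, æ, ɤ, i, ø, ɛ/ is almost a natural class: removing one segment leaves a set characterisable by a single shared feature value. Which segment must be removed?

ø

[round] groups all but one: /i, ə, ɪ, ɤ, æ, ɑ, ɛ/ share [-round] while /ø/ (mid front rounded tense vowel) alone is [+round]. Removing any other segment would not leave a single-feature class that excludes it.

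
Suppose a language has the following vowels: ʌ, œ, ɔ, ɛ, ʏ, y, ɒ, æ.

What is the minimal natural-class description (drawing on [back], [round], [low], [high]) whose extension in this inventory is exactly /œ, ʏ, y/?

[-back, +round]

The class [-back], [+round] has exactly /œ, ʏ, y/ as its extension in this inventory. No smaller conjunction from the listed features achieves this: [+round] alone would also admit /ɔ, ɒ/; [-back] alone would also admit /ɛ, æ/; and checking the remaining single features turns up none with this extension.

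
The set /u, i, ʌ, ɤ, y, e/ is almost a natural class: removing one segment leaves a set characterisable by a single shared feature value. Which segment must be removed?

ʌ

[tense] groups all but one: /i, ɤ, e, u, y/ share [+tense] while /ʌ/ (mid back unrounded lax vowel) alone is [−tense]. Removing any other segment would not leave a single-feature class that excludes it.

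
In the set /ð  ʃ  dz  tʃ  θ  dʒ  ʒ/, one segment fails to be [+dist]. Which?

dz

/dz/ is the voiced alveolar affricate, which is [−distributed]; the rest — /ð, tʃ, dʒ, θ, ʃ, ʒ/ — are [+distributed].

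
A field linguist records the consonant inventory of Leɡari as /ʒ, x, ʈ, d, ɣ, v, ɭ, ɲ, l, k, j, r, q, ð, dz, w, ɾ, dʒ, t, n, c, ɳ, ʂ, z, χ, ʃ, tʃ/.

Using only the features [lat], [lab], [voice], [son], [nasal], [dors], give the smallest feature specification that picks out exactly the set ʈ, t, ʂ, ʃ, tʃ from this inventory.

[−voice, −dors]

Every target segment is [−voice], [−dorsal]; each remaining inventory member fails at least one of these. Each conjunct is needed — [−dorsal] alone would also admit /ʒ, d, v, ɭ, …/; [−voice] alone would also admit /x, k, q, c, …/ — and no other single listed feature has exactly this extension, so two is the minimum.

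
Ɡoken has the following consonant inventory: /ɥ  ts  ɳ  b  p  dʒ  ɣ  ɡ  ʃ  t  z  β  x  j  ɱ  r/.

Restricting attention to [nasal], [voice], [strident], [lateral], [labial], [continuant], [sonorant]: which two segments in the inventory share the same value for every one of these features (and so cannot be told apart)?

r, j

On the given features, /r/ and /j/ have an identical profile: [-nasal], [+voice], [-strident], [-lateral], [-labial], [+continuant], [+sonorant]. No other two segments in the inventory coincide on all 7 features. (They do differ in [dorsal], which is not among the given features.)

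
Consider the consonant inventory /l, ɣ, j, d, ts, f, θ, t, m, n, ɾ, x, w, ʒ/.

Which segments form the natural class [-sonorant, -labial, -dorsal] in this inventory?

First, the [-sonorant] segments are /ɣ, d, ts, f, θ, t, x, ʒ/.
Of those, [-labial] gives /ɣ, d, ts, θ, t, x, ʒ/.
Intersecting with [-dorsal] leaves /d, ts, θ, t, ʒ/.

d, ts, θ, t, ʒ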